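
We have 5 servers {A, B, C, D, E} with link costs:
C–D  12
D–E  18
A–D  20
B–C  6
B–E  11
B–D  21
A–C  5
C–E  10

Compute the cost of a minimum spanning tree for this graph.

33

Grow the tree from A using Prim:
Step 1: frontier [A–C 5, A–D 20] → take A–C (5); add C.
Step 2: frontier [A–D 20, B–C 6, C–E 10, C–D 12] → take B–C (6); add B.
Step 3: frontier [A–D 20, B–E 11, B–D 21, C–E 10, C–D 12] → take C–E (10); add E.
Step 4: frontier [A–D 20, B–D 21, C–D 12, D–E 18] → take C–D (12); add D.
MST edges: A–C, B–C, C–E, C–D; total weight 5+6+10+12 = 33.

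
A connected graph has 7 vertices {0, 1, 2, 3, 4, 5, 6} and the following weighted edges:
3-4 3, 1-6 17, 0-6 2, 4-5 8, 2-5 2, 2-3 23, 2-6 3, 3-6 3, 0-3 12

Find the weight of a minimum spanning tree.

Sort edges by weight, then run Kruskal:
0-6 (2): add — endpoints in different components.
2-5 (2): add — endpoints in different components.
2-6 (3): add — endpoints in different components.
3-4 (3): add — endpoints in different components.
3-6 (3): add — endpoints in different components.
4-5 (8): skip — 4 and 5 already connected.
0-3 (12): skip — 0 and 3 already connected.
1-6 (17): add — endpoints in different components.
MST edges: 0-6, 2-5, 2-6, 3-4, 3-6, 1-6; total weight 2+2+3+3+3+17 = 30.

30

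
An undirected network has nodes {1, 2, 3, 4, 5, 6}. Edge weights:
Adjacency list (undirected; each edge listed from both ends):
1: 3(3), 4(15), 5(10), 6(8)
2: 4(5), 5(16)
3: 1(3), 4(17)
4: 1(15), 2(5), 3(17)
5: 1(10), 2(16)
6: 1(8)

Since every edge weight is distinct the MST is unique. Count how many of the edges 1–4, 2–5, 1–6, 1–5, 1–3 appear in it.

Sort edges by weight, then run Kruskal:
1–3 (3): add — endpoints in different components.
2–4 (5): add — endpoints in different components.
1–6 (8): add — endpoints in different components.
1–5 (10): add — endpoints in different components.
1–4 (15): add — endpoints in different components.
MST edge set: {1–3, 2–4, 1–6, 1–5, 1–4}.
Of the listed edges, {1–4, 1–6, 1–5, 1–3} are in the MST → 4.

4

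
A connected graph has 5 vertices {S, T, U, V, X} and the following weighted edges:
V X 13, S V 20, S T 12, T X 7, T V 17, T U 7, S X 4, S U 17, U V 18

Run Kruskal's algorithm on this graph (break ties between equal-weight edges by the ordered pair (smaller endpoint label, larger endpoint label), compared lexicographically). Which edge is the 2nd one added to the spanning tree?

Kruskal's algorithm — process edges by increasing weight (ties by edge label):
S X (4): add. Components now {U} {T} {S,X} {V}
T U (7): add. Components now {T,U} {S,X} {V}
T X (7): add. Components now {S,T,U,X} {V}
S T (12): skip — T and S already connected.
V X (13): add. Components now {S,T,U,V,X}
The 2nd edge added is T U.

T-U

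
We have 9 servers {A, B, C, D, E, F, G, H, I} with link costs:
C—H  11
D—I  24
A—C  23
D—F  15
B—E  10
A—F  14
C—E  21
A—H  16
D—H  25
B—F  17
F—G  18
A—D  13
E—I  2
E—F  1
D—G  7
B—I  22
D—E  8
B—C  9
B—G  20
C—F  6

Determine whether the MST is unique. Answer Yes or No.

Kruskal's algorithm — process edges by increasing weight (ties by edge label):
E—F (1): add — endpoints in different components.
E—I (2): add — endpoints in different components.
C—F (6): add — endpoints in different components.
D—G (7): add — endpoints in different components.
D—E (8): add — endpoints in different components.
B—C (9): add — endpoints in different components.
B—E (10): skip — B and E already connected.
C—H (11): add — endpoints in different components.
A—D (13): add — endpoints in different components.
Every non-tree edge has weight strictly greater than the heaviest edge on the tree path between its endpoints, so the MST is unique.

Yes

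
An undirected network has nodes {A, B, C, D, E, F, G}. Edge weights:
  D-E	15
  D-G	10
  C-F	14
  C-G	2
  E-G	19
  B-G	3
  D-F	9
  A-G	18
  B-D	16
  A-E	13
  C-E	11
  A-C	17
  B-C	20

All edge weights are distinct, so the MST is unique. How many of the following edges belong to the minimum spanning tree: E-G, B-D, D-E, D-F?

1

Kruskal's algorithm — process edges by increasing weight (ties by edge label):
C-G (2): add. Components now {A} {B} {C,G} {D} {E} {F}
B-G (3): add. Components now {A} {B,C,G} {D} {E} {F}
D-F (9): add. Components now {A} {B,C,G} {D,F} {E}
D-G (10): add. Components now {A} {B,C,D,F,G} {E}
C-E (11): add. Components now {A} {B,C,D,E,F,G}
A-E (13): add. Components now {A,B,C,D,E,F,G}
MST edge set: {C-G, B-G, D-F, D-G, C-E, A-E}.
Of the listed edges, {D-F} are in the MST → 1.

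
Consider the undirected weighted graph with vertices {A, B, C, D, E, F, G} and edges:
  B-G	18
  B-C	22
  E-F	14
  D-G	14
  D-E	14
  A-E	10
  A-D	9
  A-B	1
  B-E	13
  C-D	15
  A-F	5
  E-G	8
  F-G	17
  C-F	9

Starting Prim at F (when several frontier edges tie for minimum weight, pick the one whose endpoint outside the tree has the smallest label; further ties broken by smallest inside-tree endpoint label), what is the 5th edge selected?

Prim, starting at F.
Step 1: cheapest edge leaving the tree is A-F (5); add A.
Step 2: cheapest edge leaving the tree is A-B (1); add B.
Step 3: cheapest edge leaving the tree is C-F (9); add C.
Step 4: cheapest edge leaving the tree is A-D (9); add D.
Step 5: cheapest edge leaving the tree is A-E (10); add E.
Step 6: cheapest edge leaving the tree is E-G (8); add G.
The 5th edge added is A-E.

A-E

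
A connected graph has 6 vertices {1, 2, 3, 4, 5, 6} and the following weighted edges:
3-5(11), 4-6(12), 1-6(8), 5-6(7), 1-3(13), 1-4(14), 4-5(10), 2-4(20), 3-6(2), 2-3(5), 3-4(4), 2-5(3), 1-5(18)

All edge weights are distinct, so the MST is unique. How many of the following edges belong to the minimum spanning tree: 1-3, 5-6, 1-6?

Sort edges by weight, then run Kruskal:
3-6 (2): add — endpoints in different components.
2-5 (3): add — endpoints in different components.
3-4 (4): add — endpoints in different components.
2-3 (5): add — endpoints in different components.
5-6 (7): skip — 5 and 6 already connected.
1-6 (8): add — endpoints in different components.
MST edge set: {3-6, 2-5, 3-4, 2-3, 1-6}.
Of the listed edges, {1-6} are in the MST → 1.

1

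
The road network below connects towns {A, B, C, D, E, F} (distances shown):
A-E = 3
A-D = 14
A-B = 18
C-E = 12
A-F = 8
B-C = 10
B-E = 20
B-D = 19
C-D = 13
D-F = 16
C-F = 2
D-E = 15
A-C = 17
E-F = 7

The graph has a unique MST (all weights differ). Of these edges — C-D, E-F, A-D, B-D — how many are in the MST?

Sort edges by weight, then run Kruskal:
C-F (2): add — endpoints in different components.
A-E (3): add — endpoints in different components.
E-F (7): add — endpoints in different components.
A-F (8): skip — A and F already connected.
B-C (10): add — endpoints in different components.
C-E (12): skip — C and E already connected.
C-D (13): add — endpoints in different components.
MST edge set: {C-F, A-E, E-F, B-C, C-D}.
Of the listed edges, {C-D, E-F} are in the MST → 2.

2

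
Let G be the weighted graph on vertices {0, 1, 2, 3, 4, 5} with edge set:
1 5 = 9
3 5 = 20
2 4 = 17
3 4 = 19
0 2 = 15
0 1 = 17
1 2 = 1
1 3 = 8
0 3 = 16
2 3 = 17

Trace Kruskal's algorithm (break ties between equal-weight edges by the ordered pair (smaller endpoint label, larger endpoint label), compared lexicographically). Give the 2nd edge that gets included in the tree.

1-3

Kruskal's algorithm — process edges by increasing weight (ties by edge label):
1 2 (1): add — endpoints in different components.
1 3 (8): add — endpoints in different components.
1 5 (9): add — endpoints in different components.
0 2 (15): add — endpoints in different components.
0 3 (16): skip — 0 and 3 already connected.
0 1 (17): skip — 0 and 1 already connected.
2 3 (17): skip — 2 and 3 already connected.
2 4 (17): add — endpoints in different components.
The 2nd edge added is 1 3.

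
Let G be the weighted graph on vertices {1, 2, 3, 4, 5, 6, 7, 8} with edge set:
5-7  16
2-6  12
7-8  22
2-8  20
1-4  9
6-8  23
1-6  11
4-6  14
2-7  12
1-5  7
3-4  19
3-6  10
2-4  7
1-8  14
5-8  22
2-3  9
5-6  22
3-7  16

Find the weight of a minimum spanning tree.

68

Prim, starting at 4.
Step 1: cheapest edge leaving the tree is 2-4 (7); add 2.
Step 2: cheapest edge leaving the tree is 1-4 (9); add 1.
Step 3: cheapest edge leaving the tree is 1-5 (7); add 5.
Step 4: cheapest edge leaving the tree is 2-3 (9); add 3.
Step 5: cheapest edge leaving the tree is 3-6 (10); add 6.
Step 6: cheapest edge leaving the tree is 2-7 (12); add 7.
Step 7: cheapest edge leaving the tree is 1-8 (14); add 8.
MST edges: 2-4, 1-4, 1-5, 2-3, 3-6, 2-7, 1-8; total weight 7+9+7+9+10+12+14 = 68.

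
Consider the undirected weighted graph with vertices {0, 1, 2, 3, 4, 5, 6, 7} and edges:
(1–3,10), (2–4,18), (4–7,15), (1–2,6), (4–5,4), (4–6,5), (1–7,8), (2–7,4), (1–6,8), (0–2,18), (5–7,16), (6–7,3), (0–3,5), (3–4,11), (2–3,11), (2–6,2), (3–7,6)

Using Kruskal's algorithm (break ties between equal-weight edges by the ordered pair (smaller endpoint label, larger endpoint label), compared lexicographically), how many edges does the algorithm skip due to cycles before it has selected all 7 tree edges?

1

Sort edges by weight, then run Kruskal:
2–6 (2): add — endpoints in different components.
6–7 (3): add — endpoints in different components.
2–7 (4): skip — 2 and 7 already connected.
4–5 (4): add — endpoints in different components.
0–3 (5): add — endpoints in different components.
4–6 (5): add — endpoints in different components.
1–2 (6): add — endpoints in different components.
3–7 (6): add — endpoints in different components.
Edges rejected before the tree was complete: 1.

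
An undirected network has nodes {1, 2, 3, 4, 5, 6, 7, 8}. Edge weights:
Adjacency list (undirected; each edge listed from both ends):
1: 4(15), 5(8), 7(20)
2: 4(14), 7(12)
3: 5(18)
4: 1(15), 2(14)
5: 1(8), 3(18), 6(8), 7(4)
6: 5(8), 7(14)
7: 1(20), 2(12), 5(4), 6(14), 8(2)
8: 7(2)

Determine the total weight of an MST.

Kruskal's algorithm — process edges by increasing weight (ties by edge label):
7-8 (2): add — endpoints in different components.
5-7 (4): add — endpoints in different components.
1-5 (8): add — endpoints in different components.
5-6 (8): add — endpoints in different components.
2-7 (12): add — endpoints in different components.
2-4 (14): add — endpoints in different components.
6-7 (14): skip — 6 and 7 already connected.
1-4 (15): skip — 1 and 4 already connected.
3-5 (18): add — endpoints in different components.
MST edges: 7-8, 5-7, 1-5, 5-6, 2-7, 2-4, 3-5; total weight 2+4+8+8+12+14+18 = 66.

66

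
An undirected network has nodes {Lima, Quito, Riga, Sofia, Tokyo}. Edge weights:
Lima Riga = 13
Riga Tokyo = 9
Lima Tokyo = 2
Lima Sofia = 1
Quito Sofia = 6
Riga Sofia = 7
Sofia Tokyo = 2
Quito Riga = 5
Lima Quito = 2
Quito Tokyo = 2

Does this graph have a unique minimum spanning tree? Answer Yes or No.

No

Kruskal's algorithm — process edges by increasing weight (ties by edge label):
Lima Sofia (1): add. Components now {Tokyo} {Lima,Sofia} {Quito} {Riga}
Lima Quito (2): add. Components now {Tokyo} {Lima,Quito,Sofia} {Riga}
Lima Tokyo (2): add. Components now {Lima,Quito,Sofia,Tokyo} {Riga}
Quito Tokyo (2): skip — Tokyo and Quito already connected.
Sofia Tokyo (2): skip — Tokyo and Sofia already connected.
Quito Riga (5): add. Components now {Lima,Quito,Riga,Sofia,Tokyo}
Non-tree edge Sofia Tokyo has weight 2, equal to the heaviest edge on its tree cycle — swapping gives another MST of the same weight. Not unique.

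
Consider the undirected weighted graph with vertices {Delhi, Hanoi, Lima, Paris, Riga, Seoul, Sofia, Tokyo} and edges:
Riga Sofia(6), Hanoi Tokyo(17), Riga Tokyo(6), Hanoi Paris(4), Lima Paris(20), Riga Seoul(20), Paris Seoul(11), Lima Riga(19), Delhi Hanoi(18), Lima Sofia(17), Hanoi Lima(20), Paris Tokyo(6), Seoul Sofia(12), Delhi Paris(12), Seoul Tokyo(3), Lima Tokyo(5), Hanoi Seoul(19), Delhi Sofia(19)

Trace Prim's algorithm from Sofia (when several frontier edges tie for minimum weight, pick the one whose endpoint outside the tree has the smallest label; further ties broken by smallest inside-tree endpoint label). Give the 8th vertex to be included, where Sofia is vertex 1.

Grow the tree from Sofia using Prim:
Step 1: cheapest edge leaving the tree is Riga Sofia (6); add Riga.
Step 2: cheapest edge leaving the tree is Riga Tokyo (6); add Tokyo.
Step 3: cheapest edge leaving the tree is Seoul Tokyo (3); add Seoul.
Step 4: cheapest edge leaving the tree is Lima Tokyo (5); add Lima.
Step 5: cheapest edge leaving the tree is Paris Tokyo (6); add Paris.
Step 6: cheapest edge leaving the tree is Hanoi Paris (4); add Hanoi.
Step 7: cheapest edge leaving the tree is Delhi Paris (12); add Delhi.
Vertex order: Sofia, Riga, Tokyo, Seoul, Lima, Paris, Hanoi, Delhi. The 8th vertex is Delhi.

Delhi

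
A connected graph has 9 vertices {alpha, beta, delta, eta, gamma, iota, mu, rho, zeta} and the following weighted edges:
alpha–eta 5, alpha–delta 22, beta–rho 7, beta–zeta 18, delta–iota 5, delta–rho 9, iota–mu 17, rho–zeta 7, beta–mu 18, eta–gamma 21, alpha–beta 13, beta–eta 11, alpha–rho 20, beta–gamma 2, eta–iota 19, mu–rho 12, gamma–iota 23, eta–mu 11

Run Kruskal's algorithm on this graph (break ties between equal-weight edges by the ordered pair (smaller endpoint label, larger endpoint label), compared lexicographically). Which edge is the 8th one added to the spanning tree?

Kruskal's algorithm — process edges by increasing weight (ties by edge label):
beta–gamma (2): add — endpoints in different components.
alpha–eta (5): add — endpoints in different components.
delta–iota (5): add — endpoints in different components.
beta–rho (7): add — endpoints in different components.
rho–zeta (7): add — endpoints in different components.
delta–rho (9): add — endpoints in different components.
beta–eta (11): add — endpoints in different components.
eta–mu (11): add — endpoints in different components.
The 8th edge added is eta–mu.

eta-mu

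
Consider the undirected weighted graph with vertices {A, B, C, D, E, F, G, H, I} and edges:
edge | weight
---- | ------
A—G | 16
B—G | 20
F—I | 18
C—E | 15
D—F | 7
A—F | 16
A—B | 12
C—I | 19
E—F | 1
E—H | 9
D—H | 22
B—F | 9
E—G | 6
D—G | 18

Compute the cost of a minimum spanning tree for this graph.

77

Prim's algorithm from E:
Step 1: cheapest edge leaving the tree is E—F (1); add F.
Step 2: cheapest edge leaving the tree is E—G (6); add G.
Step 3: cheapest edge leaving the tree is D—F (7); add D.
Step 4: cheapest edge leaving the tree is B—F (9); add B.
Step 5: cheapest edge leaving the tree is E—H (9); add H.
Step 6: cheapest edge leaving the tree is A—B (12); add A.
Step 7: cheapest edge leaving the tree is C—E (15); add C.
Step 8: cheapest edge leaving the tree is F—I (18); add I.
MST edges: E—F, E—G, D—F, B—F, E—H, A—B, C—E, F—I; total weight 1+6+7+9+9+12+15+18 = 77.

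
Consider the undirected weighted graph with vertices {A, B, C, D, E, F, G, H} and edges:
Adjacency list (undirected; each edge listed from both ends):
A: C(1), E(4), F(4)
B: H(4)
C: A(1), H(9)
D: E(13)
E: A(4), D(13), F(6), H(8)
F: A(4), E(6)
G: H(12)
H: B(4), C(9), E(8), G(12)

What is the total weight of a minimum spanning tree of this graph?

Kruskal's algorithm — process edges by increasing weight (ties by edge label):
A–C (1): add — endpoints in different components.
A–E (4): add — endpoints in different components.
A–F (4): add — endpoints in different components.
B–H (4): add — endpoints in different components.
E–F (6): skip — E and F already connected.
E–H (8): add — endpoints in different components.
C–H (9): skip — C and H already connected.
G–H (12): add — endpoints in different components.
D–E (13): add — endpoints in different components.
MST edges: A–C, A–E, A–F, B–H, E–H, G–H, D–E; total weight 1+4+4+4+8+12+13 = 46.

46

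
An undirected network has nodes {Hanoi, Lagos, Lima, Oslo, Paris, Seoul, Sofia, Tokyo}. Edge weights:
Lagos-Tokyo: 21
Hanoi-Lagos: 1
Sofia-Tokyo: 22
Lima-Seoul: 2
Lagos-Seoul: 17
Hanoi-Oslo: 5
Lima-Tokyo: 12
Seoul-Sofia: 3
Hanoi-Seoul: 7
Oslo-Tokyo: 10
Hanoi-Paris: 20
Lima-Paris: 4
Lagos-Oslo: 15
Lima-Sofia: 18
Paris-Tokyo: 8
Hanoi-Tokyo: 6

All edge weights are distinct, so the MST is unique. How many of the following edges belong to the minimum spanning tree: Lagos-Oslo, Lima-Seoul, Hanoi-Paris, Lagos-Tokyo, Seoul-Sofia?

Sort edges by weight, then run Kruskal:
Hanoi-Lagos (1): add — endpoints in different components.
Lima-Seoul (2): add — endpoints in different components.
Seoul-Sofia (3): add — endpoints in different components.
Lima-Paris (4): add — endpoints in different components.
Hanoi-Oslo (5): add — endpoints in different components.
Hanoi-Tokyo (6): add — endpoints in different components.
Hanoi-Seoul (7): add — endpoints in different components.
MST edge set: {Hanoi-Lagos, Lima-Seoul, Seoul-Sofia, Lima-Paris, Hanoi-Oslo, Hanoi-Tokyo, Hanoi-Seoul}.
Of the listed edges, {Lima-Seoul, Seoul-Sofia} are in the MST → 2.

2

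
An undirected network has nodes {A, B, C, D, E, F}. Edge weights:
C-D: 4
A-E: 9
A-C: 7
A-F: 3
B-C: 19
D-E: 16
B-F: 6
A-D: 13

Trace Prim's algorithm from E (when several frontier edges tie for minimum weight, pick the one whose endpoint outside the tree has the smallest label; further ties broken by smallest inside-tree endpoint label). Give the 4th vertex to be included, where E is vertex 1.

Prim, starting at E.
Step 1: frontier [A-E 9, D-E 16] → take A-E (9); add A.
Step 2: frontier [A-F 3, A-C 7, A-D 13, D-E 16] → take A-F (3); add F.
Step 3: frontier [A-C 7, A-D 13, D-E 16, B-F 6] → take B-F (6); add B.
Step 4: frontier [A-C 7, A-D 13, B-C 19, D-E 16] → take A-C (7); add C.
Step 5: frontier [A-D 13, C-D 4, D-E 16] → take C-D (4); add D.
Vertex order: E, A, F, B, C, D. The 4th vertex is B.

B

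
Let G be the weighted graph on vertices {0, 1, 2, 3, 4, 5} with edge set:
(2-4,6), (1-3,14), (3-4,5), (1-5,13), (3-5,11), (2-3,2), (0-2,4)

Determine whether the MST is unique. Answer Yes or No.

Yes

Kruskal: consider edges lightest-first.
2-3 (2): add. Components now {0} {1} {2,3} {4} {5}
0-2 (4): add. Components now {0,2,3} {1} {4} {5}
3-4 (5): add. Components now {0,2,3,4} {1} {5}
2-4 (6): skip — 2 and 4 already connected.
3-5 (11): add. Components now {0,2,3,4,5} {1}
1-5 (13): add. Components now {0,1,2,3,4,5}
Every non-tree edge has weight strictly greater than the heaviest edge on the tree path between its endpoints, so the MST is unique.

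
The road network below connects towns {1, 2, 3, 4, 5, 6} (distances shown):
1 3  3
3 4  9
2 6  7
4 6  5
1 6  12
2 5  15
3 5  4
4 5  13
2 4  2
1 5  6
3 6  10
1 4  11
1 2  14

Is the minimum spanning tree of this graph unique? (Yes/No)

Sort edges by weight, then run Kruskal:
2 4 (2): add — endpoints in different components.
1 3 (3): add — endpoints in different components.
3 5 (4): add — endpoints in different components.
4 6 (5): add — endpoints in different components.
1 5 (6): skip — 1 and 5 already connected.
2 6 (7): skip — 2 and 6 already connected.
3 4 (9): add — endpoints in different components.
Every non-tree edge has weight strictly greater than the heaviest edge on the tree path between its endpoints, so the MST is unique.

Yes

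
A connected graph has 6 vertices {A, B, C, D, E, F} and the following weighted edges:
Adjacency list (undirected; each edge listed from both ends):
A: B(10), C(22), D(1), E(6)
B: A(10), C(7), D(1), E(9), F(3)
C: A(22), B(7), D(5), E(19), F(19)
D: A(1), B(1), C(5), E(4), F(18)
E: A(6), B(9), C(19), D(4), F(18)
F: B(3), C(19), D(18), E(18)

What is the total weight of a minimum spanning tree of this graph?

14

Prim, starting at A.
Step 1: frontier [A–D 1, A–E 6, A–B 10, A–C 22] → take A–D (1); add D.
Step 2: frontier [A–E 6, A–B 10, A–C 22, B–D 1, D–E 4, C–D 5, D–F 18] → take B–D (1); add B.
Step 3: frontier [A–E 6, A–C 22, B–F 3, B–C 7, B–E 9, D–E 4, C–D 5, D–F 18] → take B–F (3); add F.
Step 4: frontier [A–E 6, A–C 22, B–C 7, B–E 9, D–E 4, C–D 5, E–F 18, C–F 19] → take D–E (4); add E.
Step 5: frontier [A–C 22, B–C 7, C–D 5, C–E 19, C–F 19] → take C–D (5); add C.
MST edges: A–D, B–D, B–F, D–E, C–D; total weight 1+1+3+4+5 = 14.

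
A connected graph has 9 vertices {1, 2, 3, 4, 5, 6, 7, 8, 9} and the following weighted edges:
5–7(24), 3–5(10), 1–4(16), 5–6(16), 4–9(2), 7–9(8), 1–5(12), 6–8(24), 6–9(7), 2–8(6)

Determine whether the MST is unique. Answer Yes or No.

Kruskal's algorithm — process edges by increasing weight (ties by edge label):
4–9 (2): add — endpoints in different components.
2–8 (6): add — endpoints in different components.
6–9 (7): add — endpoints in different components.
7–9 (8): add — endpoints in different components.
3–5 (10): add — endpoints in different components.
1–5 (12): add — endpoints in different components.
1–4 (16): add — endpoints in different components.
5–6 (16): skip — 5 and 6 already connected.
5–7 (24): skip — 5 and 7 already connected.
6–8 (24): add — endpoints in different components.
Non-tree edge 5–6 has weight 16, equal to the heaviest edge on its tree cycle — swapping gives another MST of the same weight. Not unique.

No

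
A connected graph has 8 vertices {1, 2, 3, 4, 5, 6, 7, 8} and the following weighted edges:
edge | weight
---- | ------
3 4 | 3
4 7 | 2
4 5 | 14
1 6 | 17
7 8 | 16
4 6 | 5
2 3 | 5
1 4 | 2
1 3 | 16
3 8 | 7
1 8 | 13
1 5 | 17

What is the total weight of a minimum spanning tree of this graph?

38

Kruskal: consider edges lightest-first.
1 4 (2): add — endpoints in different components.
4 7 (2): add — endpoints in different components.
3 4 (3): add — endpoints in different components.
2 3 (5): add — endpoints in different components.
4 6 (5): add — endpoints in different components.
3 8 (7): add — endpoints in different components.
1 8 (13): skip — 1 and 8 already connected.
4 5 (14): add — endpoints in different components.
MST edges: 1 4, 4 7, 3 4, 2 3, 4 6, 3 8, 4 5; total weight 2+2+3+5+5+7+14 = 38.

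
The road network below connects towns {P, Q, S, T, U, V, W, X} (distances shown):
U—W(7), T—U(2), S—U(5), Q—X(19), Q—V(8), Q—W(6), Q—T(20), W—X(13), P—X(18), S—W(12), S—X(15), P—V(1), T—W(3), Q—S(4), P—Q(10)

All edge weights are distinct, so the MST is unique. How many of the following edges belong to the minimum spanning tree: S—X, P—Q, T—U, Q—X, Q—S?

Kruskal's algorithm — process edges by increasing weight (ties by edge label):
P—V (1): add — endpoints in different components.
T—U (2): add — endpoints in different components.
T—W (3): add — endpoints in different components.
Q—S (4): add — endpoints in different components.
S—U (5): add — endpoints in different components.
Q—W (6): skip — Q and W already connected.
U—W (7): skip — W and U already connected.
Q—V (8): add — endpoints in different components.
P—Q (10): skip — Q and P already connected.
S—W (12): skip — S and W already connected.
W—X (13): add — endpoints in different components.
MST edge set: {P—V, T—U, T—W, Q—S, S—U, Q—V, W—X}.
Of the listed edges, {T—U, Q—S} are in the MST → 2.

2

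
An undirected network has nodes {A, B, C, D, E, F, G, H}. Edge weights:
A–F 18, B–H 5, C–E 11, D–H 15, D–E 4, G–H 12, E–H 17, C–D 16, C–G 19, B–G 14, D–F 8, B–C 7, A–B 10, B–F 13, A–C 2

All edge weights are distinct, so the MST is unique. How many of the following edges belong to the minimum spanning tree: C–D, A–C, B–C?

Kruskal: consider edges lightest-first.
A–C (2): add — endpoints in different components.
D–E (4): add — endpoints in different components.
B–H (5): add — endpoints in different components.
B–C (7): add — endpoints in different components.
D–F (8): add — endpoints in different components.
A–B (10): skip — A and B already connected.
C–E (11): add — endpoints in different components.
G–H (12): add — endpoints in different components.
MST edge set: {A–C, D–E, B–H, B–C, D–F, C–E, G–H}.
Of the listed edges, {A–C, B–C} are in the MST → 2.

2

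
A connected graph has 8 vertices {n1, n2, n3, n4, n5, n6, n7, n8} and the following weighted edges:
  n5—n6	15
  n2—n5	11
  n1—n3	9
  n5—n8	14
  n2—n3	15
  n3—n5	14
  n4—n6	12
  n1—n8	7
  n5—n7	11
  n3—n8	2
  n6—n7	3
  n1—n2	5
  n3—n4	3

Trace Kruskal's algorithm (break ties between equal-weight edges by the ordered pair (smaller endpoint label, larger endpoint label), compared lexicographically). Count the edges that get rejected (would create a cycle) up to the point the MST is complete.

1

Kruskal: consider edges lightest-first.
n3—n8 (2): add — endpoints in different components.
n3—n4 (3): add — endpoints in different components.
n6—n7 (3): add — endpoints in different components.
n1—n2 (5): add — endpoints in different components.
n1—n8 (7): add — endpoints in different components.
n1—n3 (9): skip — n3 and n1 already connected.
n2—n5 (11): add — endpoints in different components.
n5—n7 (11): add — endpoints in different components.
Edges rejected before the tree was complete: 1.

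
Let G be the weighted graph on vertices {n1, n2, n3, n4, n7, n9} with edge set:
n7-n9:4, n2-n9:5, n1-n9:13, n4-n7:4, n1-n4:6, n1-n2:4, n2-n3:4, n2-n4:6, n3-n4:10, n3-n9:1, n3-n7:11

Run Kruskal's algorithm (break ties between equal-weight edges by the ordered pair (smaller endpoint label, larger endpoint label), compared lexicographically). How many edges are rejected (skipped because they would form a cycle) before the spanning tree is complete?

0

Sort edges by weight, then run Kruskal:
n3-n9 (1): add — endpoints in different components.
n1-n2 (4): add — endpoints in different components.
n2-n3 (4): add — endpoints in different components.
n4-n7 (4): add — endpoints in different components.
n7-n9 (4): add — endpoints in different components.
Edges rejected before the tree was complete: 0.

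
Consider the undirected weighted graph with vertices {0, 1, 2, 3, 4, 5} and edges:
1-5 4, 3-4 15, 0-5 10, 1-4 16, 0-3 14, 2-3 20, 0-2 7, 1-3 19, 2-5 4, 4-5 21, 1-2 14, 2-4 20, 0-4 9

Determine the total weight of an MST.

Kruskal's algorithm — process edges by increasing weight (ties by edge label):
1-5 (4): add. Components now {0} {1,5} {2} {3} {4}
2-5 (4): add. Components now {0} {1,2,5} {3} {4}
0-2 (7): add. Components now {0,1,2,5} {3} {4}
0-4 (9): add. Components now {0,1,2,4,5} {3}
0-5 (10): skip — 0 and 5 already connected.
0-3 (14): add. Components now {0,1,2,3,4,5}
MST edges: 1-5, 2-5, 0-2, 0-4, 0-3; total weight 4+4+7+9+14 = 38.

38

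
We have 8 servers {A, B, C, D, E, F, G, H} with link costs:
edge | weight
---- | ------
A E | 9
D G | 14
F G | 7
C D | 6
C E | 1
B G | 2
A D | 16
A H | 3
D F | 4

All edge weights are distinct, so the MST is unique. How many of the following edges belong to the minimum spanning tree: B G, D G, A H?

2

Kruskal's algorithm — process edges by increasing weight (ties by edge label):
C E (1): add — endpoints in different components.
B G (2): add — endpoints in different components.
A H (3): add — endpoints in different components.
D F (4): add — endpoints in different components.
C D (6): add — endpoints in different components.
F G (7): add — endpoints in different components.
A E (9): add — endpoints in different components.
MST edge set: {C E, B G, A H, D F, C D, F G, A E}.
Of the listed edges, {B G, A H} are in the MST → 2.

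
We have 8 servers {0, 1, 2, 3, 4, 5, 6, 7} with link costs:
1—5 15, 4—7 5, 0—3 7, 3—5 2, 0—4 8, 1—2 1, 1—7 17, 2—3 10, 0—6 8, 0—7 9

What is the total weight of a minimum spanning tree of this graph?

Sort edges by weight, then run Kruskal:
1—2 (1): add — endpoints in different components.
3—5 (2): add — endpoints in different components.
4—7 (5): add — endpoints in different components.
0—3 (7): add — endpoints in different components.
0—4 (8): add — endpoints in different components.
0—6 (8): add — endpoints in different components.
0—7 (9): skip — 0 and 7 already connected.
2—3 (10): add — endpoints in different components.
MST edges: 1—2, 3—5, 4—7, 0—3, 0—4, 0—6, 2—3; total weight 1+2+5+7+8+8+10 = 41.

41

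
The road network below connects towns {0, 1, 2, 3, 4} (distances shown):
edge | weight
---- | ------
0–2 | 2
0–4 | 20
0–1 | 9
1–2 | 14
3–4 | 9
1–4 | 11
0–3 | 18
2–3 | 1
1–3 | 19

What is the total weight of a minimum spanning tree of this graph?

Sort edges by weight, then run Kruskal:
2–3 (1): add — endpoints in different components.
0–2 (2): add — endpoints in different components.
0–1 (9): add — endpoints in different components.
3–4 (9): add — endpoints in different components.
MST edges: 2–3, 0–2, 0–1, 3–4; total weight 1+2+9+9 = 21.

21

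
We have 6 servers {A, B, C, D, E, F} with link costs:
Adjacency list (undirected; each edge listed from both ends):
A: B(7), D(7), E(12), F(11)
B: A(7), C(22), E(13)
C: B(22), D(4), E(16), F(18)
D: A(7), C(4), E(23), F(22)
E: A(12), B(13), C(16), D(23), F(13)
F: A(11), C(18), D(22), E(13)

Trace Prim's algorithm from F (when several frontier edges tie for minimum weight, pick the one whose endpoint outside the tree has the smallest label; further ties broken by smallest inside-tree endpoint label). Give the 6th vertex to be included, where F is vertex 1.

Prim's algorithm from F:
Step 1: frontier [A–F 11, E–F 13, C–F 18, D–F 22] → take A–F (11); add A.
Step 2: frontier [A–B 7, A–D 7, A–E 12, E–F 13, C–F 18, D–F 22] → take A–B (7); add B.
Step 3: frontier [A–D 7, A–E 12, B–E 13, B–C 22, E–F 13, C–F 18, D–F 22] → take A–D (7); add D.
Step 4: frontier [A–E 12, B–E 13, B–C 22, C–D 4, D–E 23, E–F 13, C–F 18] → take C–D (4); add C.
Step 5: frontier [A–E 12, B–E 13, C–E 16, D–E 23, E–F 13] → take A–E (12); add E.
Vertex order: F, A, B, D, C, E. The 6th vertex is E.

E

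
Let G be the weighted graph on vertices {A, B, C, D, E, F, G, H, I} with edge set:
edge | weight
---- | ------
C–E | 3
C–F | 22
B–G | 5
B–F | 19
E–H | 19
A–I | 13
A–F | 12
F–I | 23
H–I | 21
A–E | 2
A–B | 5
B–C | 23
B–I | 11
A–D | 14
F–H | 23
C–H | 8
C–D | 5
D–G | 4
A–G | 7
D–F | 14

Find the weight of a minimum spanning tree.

Prim, starting at C.
Step 1: cheapest edge leaving the tree is C–E (3); add E.
Step 2: cheapest edge leaving the tree is A–E (2); add A.
Step 3: cheapest edge leaving the tree is A–B (5); add B.
Step 4: cheapest edge leaving the tree is C–D (5); add D.
Step 5: cheapest edge leaving the tree is D–G (4); add G.
Step 6: cheapest edge leaving the tree is C–H (8); add H.
Step 7: cheapest edge leaving the tree is B–I (11); add I.
Step 8: cheapest edge leaving the tree is A–F (12); add F.
MST edges: C–E, A–E, A–B, C–D, D–G, C–H, B–I, A–F; total weight 3+2+5+5+4+8+11+12 = 50.

50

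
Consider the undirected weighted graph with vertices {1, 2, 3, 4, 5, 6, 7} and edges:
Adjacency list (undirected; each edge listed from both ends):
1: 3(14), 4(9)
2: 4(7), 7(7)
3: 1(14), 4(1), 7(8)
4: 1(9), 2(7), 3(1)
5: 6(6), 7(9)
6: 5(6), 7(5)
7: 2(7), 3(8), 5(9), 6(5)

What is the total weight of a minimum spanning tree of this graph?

35

Grow the tree from 6 using Prim:
Step 1: cheapest edge leaving the tree is 6-7 (5); add 7.
Step 2: cheapest edge leaving the tree is 5-6 (6); add 5.
Step 3: cheapest edge leaving the tree is 2-7 (7); add 2.
Step 4: cheapest edge leaving the tree is 2-4 (7); add 4.
Step 5: cheapest edge leaving the tree is 3-4 (1); add 3.
Step 6: cheapest edge leaving the tree is 1-4 (9); add 1.
MST edges: 6-7, 5-6, 2-7, 2-4, 3-4, 1-4; total weight 5+6+7+7+1+9 = 35.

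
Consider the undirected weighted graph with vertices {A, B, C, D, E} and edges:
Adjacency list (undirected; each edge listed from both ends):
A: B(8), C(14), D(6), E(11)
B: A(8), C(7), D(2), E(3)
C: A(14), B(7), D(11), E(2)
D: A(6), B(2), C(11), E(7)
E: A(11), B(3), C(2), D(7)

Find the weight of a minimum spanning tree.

13

Kruskal: consider edges lightest-first.
B—D (2): add — endpoints in different components.
C—E (2): add — endpoints in different components.
B—E (3): add — endpoints in different components.
A—D (6): add — endpoints in different components.
MST edges: B—D, C—E, B—E, A—D; total weight 2+2+3+6 = 13.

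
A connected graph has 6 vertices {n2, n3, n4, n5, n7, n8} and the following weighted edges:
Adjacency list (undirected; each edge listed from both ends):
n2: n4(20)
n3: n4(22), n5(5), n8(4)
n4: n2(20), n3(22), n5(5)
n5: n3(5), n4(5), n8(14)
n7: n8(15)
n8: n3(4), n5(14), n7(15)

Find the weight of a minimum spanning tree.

Prim, starting at n8.
Step 1: frontier [n3 n8 4, n5 n8 14, n7 n8 15] → take n3 n8 (4); add n3.
Step 2: frontier [n3 n5 5, n3 n4 22, n5 n8 14, n7 n8 15] → take n3 n5 (5); add n5.
Step 3: frontier [n3 n4 22, n4 n5 5, n7 n8 15] → take n4 n5 (5); add n4.
Step 4: frontier [n2 n4 20, n7 n8 15] → take n7 n8 (15); add n7.
Step 5: frontier [n2 n4 20] → take n2 n4 (20); add n2.
MST edges: n3 n8, n3 n5, n4 n5, n7 n8, n2 n4; total weight 4+5+5+15+20 = 49.

49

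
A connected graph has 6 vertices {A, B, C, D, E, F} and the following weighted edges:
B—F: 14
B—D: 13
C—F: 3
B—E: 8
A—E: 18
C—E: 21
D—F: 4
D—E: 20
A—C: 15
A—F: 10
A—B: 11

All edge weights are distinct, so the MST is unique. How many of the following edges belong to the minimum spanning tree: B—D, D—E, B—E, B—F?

1

Kruskal: consider edges lightest-first.
C—F (3): add — endpoints in different components.
D—F (4): add — endpoints in different components.
B—E (8): add — endpoints in different components.
A—F (10): add — endpoints in different components.
A—B (11): add — endpoints in different components.
MST edge set: {C—F, D—F, B—E, A—F, A—B}.
Of the listed edges, {B—E} are in the MST → 1.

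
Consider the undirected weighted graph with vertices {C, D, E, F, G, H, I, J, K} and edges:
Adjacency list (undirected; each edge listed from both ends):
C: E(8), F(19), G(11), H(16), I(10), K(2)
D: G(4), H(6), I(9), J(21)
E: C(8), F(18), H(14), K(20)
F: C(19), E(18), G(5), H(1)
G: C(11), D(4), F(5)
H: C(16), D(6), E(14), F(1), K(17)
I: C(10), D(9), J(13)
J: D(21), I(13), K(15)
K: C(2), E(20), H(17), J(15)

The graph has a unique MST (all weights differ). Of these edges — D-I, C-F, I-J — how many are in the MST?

Kruskal's algorithm — process edges by increasing weight (ties by edge label):
F-H (1): add — endpoints in different components.
C-K (2): add — endpoints in different components.
D-G (4): add — endpoints in different components.
F-G (5): add — endpoints in different components.
D-H (6): skip — D and H already connected.
C-E (8): add — endpoints in different components.
D-I (9): add — endpoints in different components.
C-I (10): add — endpoints in different components.
C-G (11): skip — C and G already connected.
I-J (13): add — endpoints in different components.
MST edge set: {F-H, C-K, D-G, F-G, C-E, D-I, C-I, I-J}.
Of the listed edges, {D-I, I-J} are in the MST → 2.

2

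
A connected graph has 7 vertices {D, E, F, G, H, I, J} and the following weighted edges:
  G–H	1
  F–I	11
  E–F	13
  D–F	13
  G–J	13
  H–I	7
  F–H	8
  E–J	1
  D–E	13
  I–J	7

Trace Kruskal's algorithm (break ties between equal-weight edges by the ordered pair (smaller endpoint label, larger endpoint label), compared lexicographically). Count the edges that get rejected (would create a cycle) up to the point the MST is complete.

Sort edges by weight, then run Kruskal:
E–J (1): add. Components now {D} {E,J} {F} {G} {H} {I}
G–H (1): add. Components now {D} {E,J} {F} {G,H} {I}
H–I (7): add. Components now {D} {E,J} {F} {G,H,I}
I–J (7): add. Components now {D} {E,G,H,I,J} {F}
F–H (8): add. Components now {D} {E,F,G,H,I,J}
F–I (11): skip — F and I already connected.
D–E (13): add. Components now {D,E,F,G,H,I,J}
Edges rejected before the tree was complete: 1.

1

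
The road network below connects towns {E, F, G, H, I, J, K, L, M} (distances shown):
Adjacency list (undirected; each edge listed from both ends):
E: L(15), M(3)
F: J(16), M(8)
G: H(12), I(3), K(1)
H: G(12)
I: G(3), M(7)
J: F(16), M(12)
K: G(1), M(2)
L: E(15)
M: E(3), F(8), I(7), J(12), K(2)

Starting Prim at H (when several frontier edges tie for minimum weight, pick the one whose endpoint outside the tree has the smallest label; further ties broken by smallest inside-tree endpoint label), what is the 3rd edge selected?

Grow the tree from H using Prim:
Step 1: cheapest edge leaving the tree is G–H (12); add G.
Step 2: cheapest edge leaving the tree is G–K (1); add K.
Step 3: cheapest edge leaving the tree is K–M (2); add M.
Step 4: cheapest edge leaving the tree is E–M (3); add E.
Step 5: cheapest edge leaving the tree is G–I (3); add I.
Step 6: cheapest edge leaving the tree is F–M (8); add F.
Step 7: cheapest edge leaving the tree is J–M (12); add J.
Step 8: cheapest edge leaving the tree is E–L (15); add L.
The 3rd edge added is K–M.

K-M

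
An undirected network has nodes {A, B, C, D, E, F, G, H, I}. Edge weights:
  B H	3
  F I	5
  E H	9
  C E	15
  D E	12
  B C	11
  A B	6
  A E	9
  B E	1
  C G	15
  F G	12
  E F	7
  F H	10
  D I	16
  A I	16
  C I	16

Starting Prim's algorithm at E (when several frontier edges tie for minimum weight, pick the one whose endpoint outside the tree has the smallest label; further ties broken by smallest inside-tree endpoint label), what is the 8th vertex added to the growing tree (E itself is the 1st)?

Prim's algorithm from E:
Step 1: cheapest edge leaving the tree is B E (1); add B.
Step 2: cheapest edge leaving the tree is B H (3); add H.
Step 3: cheapest edge leaving the tree is A B (6); add A.
Step 4: cheapest edge leaving the tree is E F (7); add F.
Step 5: cheapest edge leaving the tree is F I (5); add I.
Step 6: cheapest edge leaving the tree is B C (11); add C.
Step 7: cheapest edge leaving the tree is D E (12); add D.
Step 8: cheapest edge leaving the tree is F G (12); add G.
Vertex order: E, B, H, A, F, I, C, D, G. The 8th vertex is D.

D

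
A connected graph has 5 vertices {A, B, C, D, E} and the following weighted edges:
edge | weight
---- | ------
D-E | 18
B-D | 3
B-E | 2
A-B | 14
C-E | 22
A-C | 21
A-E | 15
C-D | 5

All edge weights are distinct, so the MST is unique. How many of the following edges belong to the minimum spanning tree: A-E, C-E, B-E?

1

Kruskal: consider edges lightest-first.
B-E (2): add. Components now {A} {B,E} {C} {D}
B-D (3): add. Components now {A} {B,D,E} {C}
C-D (5): add. Components now {A} {B,C,D,E}
A-B (14): add. Components now {A,B,C,D,E}
MST edge set: {B-E, B-D, C-D, A-B}.
Of the listed edges, {B-E} are in the MST → 1.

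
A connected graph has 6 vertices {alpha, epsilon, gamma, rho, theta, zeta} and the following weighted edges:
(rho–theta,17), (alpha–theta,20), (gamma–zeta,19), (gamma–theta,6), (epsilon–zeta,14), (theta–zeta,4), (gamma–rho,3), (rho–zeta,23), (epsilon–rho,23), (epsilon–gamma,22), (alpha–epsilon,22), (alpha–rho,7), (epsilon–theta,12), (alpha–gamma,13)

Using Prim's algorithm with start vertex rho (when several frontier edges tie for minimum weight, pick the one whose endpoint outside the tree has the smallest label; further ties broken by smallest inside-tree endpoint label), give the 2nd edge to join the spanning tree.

Grow the tree from rho using Prim:
Step 1: cheapest edge leaving the tree is gamma–rho (3); add gamma.
Step 2: cheapest edge leaving the tree is gamma–theta (6); add theta.
Step 3: cheapest edge leaving the tree is theta–zeta (4); add zeta.
Step 4: cheapest edge leaving the tree is alpha–rho (7); add alpha.
Step 5: cheapest edge leaving the tree is epsilon–theta (12); add epsilon.
The 2nd edge added is gamma–theta.

gamma-theta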